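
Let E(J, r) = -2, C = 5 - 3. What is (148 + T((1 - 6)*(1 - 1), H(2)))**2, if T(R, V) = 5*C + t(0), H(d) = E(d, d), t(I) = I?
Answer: 24964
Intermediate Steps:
C = 2
H(d) = -2
T(R, V) = 10 (T(R, V) = 5*2 + 0 = 10 + 0 = 10)
(148 + T((1 - 6)*(1 - 1), H(2)))**2 = (148 + 10)**2 = 158**2 = 24964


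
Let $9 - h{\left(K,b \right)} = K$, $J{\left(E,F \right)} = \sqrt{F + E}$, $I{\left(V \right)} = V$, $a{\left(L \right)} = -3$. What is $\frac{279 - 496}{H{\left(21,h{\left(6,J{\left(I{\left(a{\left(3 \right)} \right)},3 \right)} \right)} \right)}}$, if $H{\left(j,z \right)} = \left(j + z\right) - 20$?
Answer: $- \frac{217}{4} \approx -54.25$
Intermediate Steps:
$J{\left(E,F \right)} = \sqrt{E + F}$
$h{\left(K,b \right)} = 9 - K$
$H{\left(j,z \right)} = -20 + j + z$
$\frac{279 - 496}{H{\left(21,h{\left(6,J{\left(I{\left(a{\left(3 \right)} \right)},3 \right)} \right)} \right)}} = \frac{279 - 496}{-20 + 21 + \left(9 - 6\right)} = - \frac{217}{-20 + 21 + \left(9 - 6\right)} = - \frac{217}{-20 + 21 + 3} = - \frac{217}{4}$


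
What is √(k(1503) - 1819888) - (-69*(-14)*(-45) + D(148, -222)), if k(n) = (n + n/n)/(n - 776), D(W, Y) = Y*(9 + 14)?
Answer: 48576 + 4*I*√60116405709/727 ≈ 48576.0 + 1349.0*I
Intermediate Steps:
D(W, Y) = 23*Y (D(W, Y) = Y*23 = 23*Y)
k(n) = (1 + n)/(-776 + n) (k(n) = (n + 1)/(-776 + n) = (1 + n)/(-776 + n))
√(k(1503) - 1819888) - (-69*(-14)*(-45) + D(148, -222)) = √((1 + 1503)/(-776 + 1503) - 1819888) - (-69*(-14)*(-45) + 23*(-222)) = √(1504/727 - 1819888) - (966*(-45) - 5106) = √((1/727)*1504 - 1819888) - (-43470 - 5106) = √(1504/727 - 1819888) - 1*(-48576) = √(-1323057072/727) + 48576 = 4*I*√60116405709/727 + 48576 = 48576 + 4*I*√60116405709/727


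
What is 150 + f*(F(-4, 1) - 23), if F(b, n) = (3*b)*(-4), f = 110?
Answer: 2900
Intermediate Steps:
F(b, n) = -12*b
150 + f*(F(-4, 1) - 23) = 150 + 110*(-12*(-4) - 23) = 150 + 110*(48 - 23) = 150 + 110*25 = 150 + 2750 = 2900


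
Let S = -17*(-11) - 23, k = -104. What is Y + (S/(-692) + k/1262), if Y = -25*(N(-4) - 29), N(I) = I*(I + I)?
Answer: -8222092/109163 ≈ -75.319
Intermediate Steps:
N(I) = 2*I**2 (N(I) = I*(2*I) = 2*I**2)
S = 164 (S = 187 - 23 = 164)
Y = -75 (Y = -25*(2*(-4)**2 - 29) = -25*(2*16 - 29) = -25*(32 - 29) = -25*3 = -75)
Y + (S/(-692) + k/1262) = -75 + (164/(-692) - 104/1262) = -75 + (164*(-1/692) - 104*1/1262) = -75 + (-41/173 - 52/631) = -75 - 34867/109163 = -8222092/109163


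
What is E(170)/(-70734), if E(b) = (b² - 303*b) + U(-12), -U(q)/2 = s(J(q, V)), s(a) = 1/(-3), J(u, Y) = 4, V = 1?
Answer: 33914/106101 ≈ 0.31964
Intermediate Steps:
s(a) = -⅓
U(q) = ⅔ (U(q) = -2*(-⅓) = ⅔)
E(b) = ⅔ + b² - 303*b (E(b) = (b² - 303*b) + ⅔ = ⅔ + b² - 303*b)
E(170)/(-70734) = (⅔ + 170² - 303*170)/(-70734) = (⅔ + 28900 - 51510)*(-1/70734) = -67828/3*(-1/70734) = 33914/106101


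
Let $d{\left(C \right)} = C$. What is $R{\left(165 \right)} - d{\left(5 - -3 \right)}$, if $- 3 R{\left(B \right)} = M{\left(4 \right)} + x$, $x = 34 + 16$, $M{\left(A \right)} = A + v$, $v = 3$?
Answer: $-27$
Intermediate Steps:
$M{\left(A \right)} = 3 + A$ ($M{\left(A \right)} = A + 3 = 3 + A$)
$x = 50$
$R{\left(B \right)} = -19$ ($R{\left(B \right)} = - \frac{\left(3 + 4\right) + 50}{3} = - \frac{7 + 50}{3} = \left(- \frac{1}{3}\right) 57 = -19$)
$R{\left(165 \right)} - d{\left(5 - -3 \right)} = -19 - \left(5 - -3\right) = -19 - \left(5 + 3\right) = -19 - 8 = -27$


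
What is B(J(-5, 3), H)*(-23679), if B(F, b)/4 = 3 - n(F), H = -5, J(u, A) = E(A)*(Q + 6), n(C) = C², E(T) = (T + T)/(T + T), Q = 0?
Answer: 3125628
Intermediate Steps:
E(T) = 1 (E(T) = (2*T)/((2*T)) = (2*T)*(1/(2*T)) = 1)
J(u, A) = 6 (J(u, A) = 1*(0 + 6) = 1*6 = 6)
B(F, b) = 12 - 4*F² (B(F, b) = 4*(3 - F²) = 12 - 4*F²)
B(J(-5, 3), H)*(-23679) = (12 - 4*6²)*(-23679) = (12 - 4*36)*(-23679) = (12 - 144)*(-23679) = -132*(-23679) = 3125628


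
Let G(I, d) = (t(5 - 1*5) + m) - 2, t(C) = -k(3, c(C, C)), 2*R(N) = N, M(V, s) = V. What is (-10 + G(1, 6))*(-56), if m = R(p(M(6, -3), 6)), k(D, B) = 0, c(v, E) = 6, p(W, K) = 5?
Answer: 532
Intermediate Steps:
R(N) = N/2
m = 5/2 (m = (½)*5 = 5/2 ≈ 2.5000)
t(C) = 0 (t(C) = -1*0 = 0)
G(I, d) = ½ (G(I, d) = (0 + 5/2) - 2 = 5/2 - 2 = ½)
(-10 + G(1, 6))*(-56) = (-10 + ½)*(-56) = -19/2*(-56) = 532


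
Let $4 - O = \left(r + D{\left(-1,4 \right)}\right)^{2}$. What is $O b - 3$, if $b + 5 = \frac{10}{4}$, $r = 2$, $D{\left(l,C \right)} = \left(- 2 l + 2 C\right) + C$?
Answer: $627$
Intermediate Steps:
$D{\left(l,C \right)} = - 2 l + 3 C$
$O = -252$ ($O = 4 - \left(2 + \left(\left(-2\right) \left(-1\right) + 3 \cdot 4\right)\right)^{2} = 4 - \left(2 + \left(2 + 12\right)\right)^{2} = 4 - \left(2 + 14\right)^{2} = 4 - 16^{2} = 4 - 256 = -252$)
$b = - \frac{5}{2}$ ($b = -5 + \frac{10}{4} = -5 + 10 \cdot \frac{1}{4} = -5 + \frac{5}{2} = - \frac{5}{2} \approx -2.5$)
$O b - 3 = \left(-252\right) \left(- \frac{5}{2}\right) - 3 = 630 - 3 = 627$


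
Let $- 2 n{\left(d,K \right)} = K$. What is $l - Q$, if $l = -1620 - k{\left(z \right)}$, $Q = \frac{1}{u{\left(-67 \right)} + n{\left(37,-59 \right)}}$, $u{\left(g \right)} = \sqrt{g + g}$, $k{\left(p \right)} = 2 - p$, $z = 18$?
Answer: $\frac{2 \left(- 1604 \sqrt{134} + 47319 i\right)}{- 59 i + 2 \sqrt{134}} \approx -1604.0 + 0.011527 i$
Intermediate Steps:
$n{\left(d,K \right)} = - \frac{K}{2}$
$u{\left(g \right)} = \sqrt{2} \sqrt{g}$ ($u{\left(g \right)} = \sqrt{2 g} = \sqrt{2} \sqrt{g}$)
$Q = \frac{1}{\frac{59}{2} + i \sqrt{134}}$ ($Q = \frac{1}{\sqrt{2} \sqrt{-67} - - \frac{59}{2}} = \frac{1}{\sqrt{2} i \sqrt{67} + \frac{59}{2}} = \frac{1}{i \sqrt{134} + \frac{59}{2}} = \frac{1}{\frac{59}{2} + i \sqrt{134}} \approx 0.029375 - 0.011527 i$)
$l = -1604$ ($l = -1620 - \left(2 - 18\right) = -1620 - -16 = -1620 + 16 = -1604$)
$l - Q = -1604 - \left(\frac{118}{4017} - \frac{4 i \sqrt{134}}{4017}\right) = - \frac{6443386}{4017} + \frac{4 i \sqrt{134}}{4017}$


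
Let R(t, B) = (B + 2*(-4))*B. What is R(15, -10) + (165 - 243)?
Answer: 102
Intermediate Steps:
R(t, B) = B*(-8 + B) (R(t, B) = (B - 8)*B = (-8 + B)*B = B*(-8 + B))
R(15, -10) + (165 - 243) = -10*(-8 - 10) + (165 - 243) = -10*(-18) - 78 = 180 - 78 = 102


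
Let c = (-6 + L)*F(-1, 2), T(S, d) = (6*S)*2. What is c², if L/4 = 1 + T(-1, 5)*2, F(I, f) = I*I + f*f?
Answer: 240100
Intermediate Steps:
F(I, f) = I² + f²
T(S, d) = 12*S
L = -92 (L = 4*(1 + (12*(-1))*2) = 4*(1 - 12*2) = 4*(1 - 24) = 4*(-23) = -92)
c = -490 (c = (-6 - 92)*((-1)² + 2²) = -98*(1 + 4) = -98*5 = -490)
c² = (-490)² = 240100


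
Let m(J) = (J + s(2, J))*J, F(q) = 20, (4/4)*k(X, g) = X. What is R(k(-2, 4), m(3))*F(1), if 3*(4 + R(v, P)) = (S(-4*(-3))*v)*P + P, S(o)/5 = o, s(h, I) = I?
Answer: -14360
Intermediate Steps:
k(X, g) = X
m(J) = 2*J² (m(J) = (J + J)*J = (2*J)*J = 2*J²)
S(o) = 5*o
R(v, P) = -4 + P/3 + 20*P*v (R(v, P) = -4 + (((5*(-4*(-3)))*v)*P + P)/3 = -4 + (((5*12)*v)*P + P)/3 = -4 + ((60*v)*P + P)/3 = -4 + (60*P*v + P)/3 = -4 + (P + 60*P*v)/3 = -4 + (P/3 + 20*P*v) = -4 + P/3 + 20*P*v)
R(k(-2, 4), m(3))*F(1) = (-4 + (2*3²)/3 + 20*(2*3²)*(-2))*20 = (-4 + (2*9)/3 + 20*(2*9)*(-2))*20 = (-4 + (⅓)*18 + 20*18*(-2))*20 = (-4 + 6 - 720)*20 = -718*20 = -14360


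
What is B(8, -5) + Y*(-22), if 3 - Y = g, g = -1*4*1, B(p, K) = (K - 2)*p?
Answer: -210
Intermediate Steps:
B(p, K) = p*(-2 + K) (B(p, K) = (-2 + K)*p = p*(-2 + K))
g = -4 (g = -4*1 = -4)
Y = 7 (Y = 3 - 1*(-4) = 3 + 4 = 7)
B(8, -5) + Y*(-22) = 8*(-2 - 5) + 7*(-22) = 8*(-7) - 154 = -56 - 154 = -210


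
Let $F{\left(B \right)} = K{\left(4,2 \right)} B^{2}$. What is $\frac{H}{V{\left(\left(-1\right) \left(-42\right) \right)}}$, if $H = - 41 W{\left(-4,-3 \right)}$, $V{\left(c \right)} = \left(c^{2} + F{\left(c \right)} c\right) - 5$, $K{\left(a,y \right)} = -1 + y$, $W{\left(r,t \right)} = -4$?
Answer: $\frac{164}{75847} \approx 0.0021622$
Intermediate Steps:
$F{\left(B \right)} = B^{2}$ ($F{\left(B \right)} = \left(-1 + 2\right) B^{2} = 1 B^{2} = B^{2}$)
$V{\left(c \right)} = -5 + c^{2} + c^{3}$ ($V{\left(c \right)} = \left(c^{2} + c^{2} c\right) - 5 = \left(c^{2} + c^{3}\right) - 5 = -5 + c^{2} + c^{3}$)
$H = 164$ ($H = \left(-41\right) \left(-4\right) = 164$)
$\frac{H}{V{\left(\left(-1\right) \left(-42\right) \right)}} = \frac{164}{-5 + \left(\left(-1\right) \left(-42\right)\right)^{2} + \left(\left(-1\right) \left(-42\right)\right)^{3}} = \frac{164}{-5 + 42^{2} + 42^{3}} = \frac{164}{-5 + 1764 + 74088} = \frac{164}{75847}$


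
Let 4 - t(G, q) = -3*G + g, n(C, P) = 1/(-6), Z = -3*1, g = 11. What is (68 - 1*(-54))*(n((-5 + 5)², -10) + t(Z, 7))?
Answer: -5917/3 ≈ -1972.3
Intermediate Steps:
Z = -3
n(C, P) = -⅙
t(G, q) = -7 + 3*G (t(G, q) = 4 - (-3*G + 11) = 4 - (11 - 3*G) = 4 + (-11 + 3*G) = -7 + 3*G)
(68 - 1*(-54))*(n((-5 + 5)², -10) + t(Z, 7)) = (68 - 1*(-54))*(-⅙ + (-7 + 3*(-3))) = (68 + 54)*(-⅙ + (-7 - 9)) = 122*(-⅙ - 16) = 122*(-97/6) = -5917/3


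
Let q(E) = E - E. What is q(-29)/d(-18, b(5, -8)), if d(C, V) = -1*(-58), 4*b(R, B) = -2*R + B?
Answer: 0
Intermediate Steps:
b(R, B) = -R/2 + B/4 (b(R, B) = (-2*R + B)/4 = (B - 2*R)/4 = -R/2 + B/4)
d(C, V) = 58
q(E) = 0
q(-29)/d(-18, b(5, -8)) = 0/58 = 0*(1/58) = 0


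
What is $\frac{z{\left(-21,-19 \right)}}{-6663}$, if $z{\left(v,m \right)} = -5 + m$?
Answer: $\frac{8}{2221} \approx 0.003602$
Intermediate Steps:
$\frac{z{\left(-21,-19 \right)}}{-6663} = \frac{-5 - 19}{-6663} = \left(-24\right) \left(- \frac{1}{6663}\right) = \frac{8}{2221}$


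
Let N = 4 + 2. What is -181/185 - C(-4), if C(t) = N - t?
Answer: -2031/185 ≈ -10.978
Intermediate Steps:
N = 6
C(t) = 6 - t
-181/185 - C(-4) = -181/185 - (6 - 1*(-4)) = -181*1/185 - (6 + 4) = -181/185 - 1*10 = -181/185 - 10 = -2031/185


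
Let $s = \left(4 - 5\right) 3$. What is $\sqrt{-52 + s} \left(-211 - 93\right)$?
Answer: $- 304 i \sqrt{55} \approx - 2254.5 i$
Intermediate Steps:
$s = -3$ ($s = \left(-1\right) 3 = -3$)
$\sqrt{-52 + s} \left(-211 - 93\right) = \sqrt{-52 - 3} \left(-211 - 93\right) = \sqrt{-55} \left(-304\right) = i \sqrt{55} \left(-304\right) = - 304 i \sqrt{55}$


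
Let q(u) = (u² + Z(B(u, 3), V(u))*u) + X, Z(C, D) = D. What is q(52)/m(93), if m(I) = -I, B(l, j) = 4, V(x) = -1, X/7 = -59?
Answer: -2239/93 ≈ -24.075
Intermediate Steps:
X = -413 (X = 7*(-59) = -413)
q(u) = -413 + u² - u (q(u) = (u² - u) - 413 = -413 + u² - u)
q(52)/m(93) = (-413 + 52² - 1*52)/((-1*93)) = (-413 + 2704 - 52)/(-93) = 2239*(-1/93) = -2239/93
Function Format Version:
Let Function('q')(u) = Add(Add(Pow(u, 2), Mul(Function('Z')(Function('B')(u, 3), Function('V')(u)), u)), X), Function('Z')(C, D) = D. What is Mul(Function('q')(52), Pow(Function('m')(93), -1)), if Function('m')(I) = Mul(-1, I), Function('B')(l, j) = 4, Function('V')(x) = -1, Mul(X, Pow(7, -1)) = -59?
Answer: Rational(-2239, 93) ≈ -24.075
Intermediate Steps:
X = -413 (X = Mul(7, -59) = -413)
Function('q')(u) = Add(-413, Pow(u, 2), Mul(-1, u)) (Function('q')(u) = Add(Add(Pow(u, 2), Mul(-1, u)), -413) = Add(-413, Pow(u, 2), Mul(-1, u)))
Mul(Function('q')(52), Pow(Function('m')(93), -1)) = Mul(Add(-413, Pow(52, 2), Mul(-1, 52)), Pow(Mul(-1, 93), -1)) = Mul(Add(-413, 2704, -52), Pow(-93, -1)) = Mul(2239, Rational(-1, 93)) = Rational(-2239, 93)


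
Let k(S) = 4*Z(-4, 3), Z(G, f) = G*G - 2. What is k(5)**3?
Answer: 175616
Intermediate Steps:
Z(G, f) = -2 + G**2 (Z(G, f) = G**2 - 2 = -2 + G**2)
k(S) = 56 (k(S) = 4*(-2 + (-4)**2) = 4*(-2 + 16) = 4*14 = 56)
k(5)**3 = 56**3 = 175616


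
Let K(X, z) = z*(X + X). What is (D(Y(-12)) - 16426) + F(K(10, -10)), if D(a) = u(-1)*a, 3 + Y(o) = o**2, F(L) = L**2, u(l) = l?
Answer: 23433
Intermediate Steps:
K(X, z) = 2*X*z (K(X, z) = z*(2*X) = 2*X*z)
Y(o) = -3 + o**2
D(a) = -a
(D(Y(-12)) - 16426) + F(K(10, -10)) = (-(-3 + (-12)**2) - 16426) + (2*10*(-10))**2 = (-(-3 + 144) - 16426) + (-200)**2 = (-1*141 - 16426) + 40000 = (-141 - 16426) + 40000 = -16567 + 40000 = 23433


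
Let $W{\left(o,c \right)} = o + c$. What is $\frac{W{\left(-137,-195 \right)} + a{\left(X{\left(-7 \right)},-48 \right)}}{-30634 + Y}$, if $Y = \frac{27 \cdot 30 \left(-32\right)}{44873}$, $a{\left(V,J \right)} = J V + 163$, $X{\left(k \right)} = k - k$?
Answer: $\frac{7583537}{1374665402} \approx 0.0055166$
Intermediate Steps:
$X{\left(k \right)} = 0$
$a{\left(V,J \right)} = 163 + J V$
$W{\left(o,c \right)} = c + o$
$Y = - \frac{25920}{44873}$ ($Y = 810 \left(-32\right) \frac{1}{44873} = \left(-25920\right) \frac{1}{44873} = - \frac{25920}{44873} \approx -0.57763$)
$\frac{W{\left(-137,-195 \right)} + a{\left(X{\left(-7 \right)},-48 \right)}}{-30634 + Y} = \frac{\left(-195 - 137\right) + \left(163 - 0\right)}{-30634 - \frac{25920}{44873}} = \frac{-332 + \left(163 + 0\right)}{- \frac{1374665402}{44873}} = \left(-332 + 163\right) \left(- \frac{44873}{1374665402}\right) = \left(-169\right) \left(- \frac{44873}{1374665402}\right) = \frac{7583537}{1374665402}$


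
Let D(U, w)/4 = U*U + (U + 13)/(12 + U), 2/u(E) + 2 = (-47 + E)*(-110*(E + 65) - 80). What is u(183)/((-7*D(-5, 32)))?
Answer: 1/1361872092 ≈ 7.3428e-10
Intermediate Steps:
u(E) = 2/(-2 + (-7230 - 110*E)*(-47 + E)) (u(E) = 2/(-2 + (-47 + E)*(-110*(E + 65) - 80)) = 2/(-2 + (-47 + E)*(-110*(65 + E) - 80)) = 2/(-2 + (-47 + E)*((-7150 - 110*E) - 80)) = 2/(-2 + (-47 + E)*(-7230 - 110*E)) = 2/(-2 + (-7230 - 110*E)*(-47 + E)))
D(U, w) = 4*U**2 + 4*(13 + U)/(12 + U) (D(U, w) = 4*(U*U + (U + 13)/(12 + U)) = 4*(U**2 + (13 + U)/(12 + U)) = 4*U**2 + 4*(13 + U)/(12 + U))
u(183)/((-7*D(-5, 32))) = (-1/(-169904 + 55*183**2 + 1030*183))/((-28*(13 - 5 + (-5)**3 + 12*(-5)**2)/(12 - 5))) = (-1/(-169904 + 55*33489 + 188490))/((-28*(13 - 5 - 125 + 12*25)/7)) = (-1/(-169904 + 1841895 + 188490))/((-28*(13 - 5 - 125 + 300)/7)) = (-1/1860481)/((-28*183/7)) = (-1*1/1860481)/((-7*732/7)) = -1/1860481/(-732) = -1/1860481*(-1/732) = 1/1361872092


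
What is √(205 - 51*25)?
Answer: I*√1070 ≈ 32.711*I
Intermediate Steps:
√(205 - 51*25) = √(205 - 1275) = √(-1070) = I*√1070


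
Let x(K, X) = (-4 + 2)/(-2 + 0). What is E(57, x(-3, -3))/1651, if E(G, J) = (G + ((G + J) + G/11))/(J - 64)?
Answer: -1322/1144143 ≈ -0.0011554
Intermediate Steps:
x(K, X) = 1 (x(K, X) = -2/(-2) = -2*(-1/2) = 1)
E(G, J) = (J + 23*G/11)/(-64 + J) (E(G, J) = (G + ((G + J) + G*(1/11)))/(-64 + J) = (G + ((G + J) + G/11))/(-64 + J) = (G + (J + 12*G/11))/(-64 + J) = (J + 23*G/11)/(-64 + J))
E(57, x(-3, -3))/1651 = ((1 + (23/11)*57)/(-64 + 1))/1651 = ((1 + 1311/11)/(-63))*(1/1651) = -1/63*1322/11*(1/1651) = -1322/693*1/1651 = -1322/1144143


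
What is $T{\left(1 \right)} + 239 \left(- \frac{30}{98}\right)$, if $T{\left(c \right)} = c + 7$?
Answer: $- \frac{3193}{49} \approx -65.163$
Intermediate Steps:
$T{\left(c \right)} = 7 + c$
$T{\left(1 \right)} + 239 \left(- \frac{30}{98}\right) = \left(7 + 1\right) + 239 \left(- \frac{30}{98}\right) = 8 + 239 \left(\left(-30\right) \frac{1}{98}\right) = 8 + 239 \left(- \frac{15}{49}\right) = 8 - \frac{3585}{49} = - \frac{3193}{49}$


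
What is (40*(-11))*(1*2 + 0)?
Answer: -880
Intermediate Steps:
(40*(-11))*(1*2 + 0) = -440*(2 + 0) = -440*2 = -880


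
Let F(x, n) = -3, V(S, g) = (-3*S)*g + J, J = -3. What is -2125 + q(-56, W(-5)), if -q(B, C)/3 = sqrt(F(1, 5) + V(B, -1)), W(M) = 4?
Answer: -2125 - 3*I*sqrt(174) ≈ -2125.0 - 39.573*I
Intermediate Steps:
V(S, g) = -3 - 3*S*g (V(S, g) = (-3*S)*g - 3 = -3*S*g - 3 = -3 - 3*S*g)
q(B, C) = -3*sqrt(-6 + 3*B) (q(B, C) = -3*sqrt(-3 + (-3 - 3*B*(-1))) = -3*sqrt(-3 + (-3 + 3*B)) = -3*sqrt(-6 + 3*B))
-2125 + q(-56, W(-5)) = -2125 - 3*sqrt(-6 + 3*(-56)) = -2125 - 3*sqrt(-6 - 168) = -2125 - 3*I*sqrt(174)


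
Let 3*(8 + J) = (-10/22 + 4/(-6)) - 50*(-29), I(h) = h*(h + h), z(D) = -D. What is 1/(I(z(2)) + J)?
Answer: 99/47813 ≈ 0.0020706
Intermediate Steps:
I(h) = 2*h² (I(h) = h*(2*h) = 2*h²)
J = 47021/99 (J = -8 + ((-10/22 + 4/(-6)) - 50*(-29))/3 = -8 + ((-10*1/22 + 4*(-⅙)) + 1450)/3 = -8 + ((-5/11 - ⅔) + 1450)/3 = -8 + (-37/33 + 1450)/3 = -8 + (⅓)*(47813/33) = -8 + 47813/99 = 47021/99 ≈ 474.96)
1/(I(z(2)) + J) = 1/(2*(-1*2)² + 47021/99) = 1/(2*(-2)² + 47021/99) = 1/(2*4 + 47021/99) = 1/(8 + 47021/99) = 1/(47813/99) = 99/47813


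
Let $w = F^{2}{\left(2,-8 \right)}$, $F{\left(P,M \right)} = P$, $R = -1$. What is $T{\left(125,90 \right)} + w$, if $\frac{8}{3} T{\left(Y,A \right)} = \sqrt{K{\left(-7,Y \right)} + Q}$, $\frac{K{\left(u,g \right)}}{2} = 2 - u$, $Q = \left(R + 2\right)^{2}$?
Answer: $4 + \frac{3 \sqrt{19}}{8} \approx 5.6346$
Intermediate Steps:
$Q = 1$ ($Q = \left(-1 + 2\right)^{2} = 1^{2} = 1$)
$K{\left(u,g \right)} = 4 - 2 u$ ($K{\left(u,g \right)} = 2 \left(2 - u\right) = 4 - 2 u$)
$T{\left(Y,A \right)} = \frac{3 \sqrt{19}}{8}$ ($T{\left(Y,A \right)} = \frac{3 \sqrt{\left(4 - -14\right) + 1}}{8} = \frac{3 \sqrt{\left(4 + 14\right) + 1}}{8} = \frac{3 \sqrt{18 + 1}}{8} = \frac{3 \sqrt{19}}{8}$)
$w = 4$ ($w = 2^{2} = 4$)
$T{\left(125,90 \right)} + w = \frac{3 \sqrt{19}}{8} + 4 = 4 + \frac{3 \sqrt{19}}{8}$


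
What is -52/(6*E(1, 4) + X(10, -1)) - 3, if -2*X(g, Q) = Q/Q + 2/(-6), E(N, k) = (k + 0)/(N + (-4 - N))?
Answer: 99/19 ≈ 5.2105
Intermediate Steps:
E(N, k) = -k/4 (E(N, k) = k/(-4) = k*(-¼) = -k/4)
X(g, Q) = -⅓ (X(g, Q) = -(Q/Q + 2/(-6))/2 = -(1 + 2*(-⅙))/2 = -(1 - ⅓)/2 = -½*⅔ = -⅓)
-52/(6*E(1, 4) + X(10, -1)) - 3 = -52/(6*(-¼*4) - ⅓) - 3 = -52/(6*(-1) - ⅓) - 3 = -52/(-6 - ⅓) - 3 = -52/(-19/3) - 3 = -3/19*(-52) - 3 = 156/19 - 3 = 99/19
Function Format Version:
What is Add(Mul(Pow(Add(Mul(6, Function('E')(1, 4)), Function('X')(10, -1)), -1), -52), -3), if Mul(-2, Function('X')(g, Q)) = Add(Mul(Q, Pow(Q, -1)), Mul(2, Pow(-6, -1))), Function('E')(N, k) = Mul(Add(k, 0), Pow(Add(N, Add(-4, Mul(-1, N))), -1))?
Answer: Rational(99, 19) ≈ 5.2105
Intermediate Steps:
Function('E')(N, k) = Mul(Rational(-1, 4), k) (Function('E')(N, k) = Mul(k, Pow(-4, -1)) = Mul(k, Rational(-1, 4)) = Mul(Rational(-1, 4), k))
Function('X')(g, Q) = Rational(-1, 3) (Function('X')(g, Q) = Mul(Rational(-1, 2), Add(Mul(Q, Pow(Q, -1)), Mul(2, Pow(-6, -1)))) = Mul(Rational(-1, 2), Add(1, Mul(2, Rational(-1, 6)))) = Mul(Rational(-1, 2), Add(1, Rational(-1, 3))) = Mul(Rational(-1, 2), Rational(2, 3)) = Rational(-1, 3))
Add(Mul(Pow(Add(Mul(6, Function('E')(1, 4)), Function('X')(10, -1)), -1), -52), -3) = Add(Mul(Pow(Add(Mul(6, Mul(Rational(-1, 4), 4)), Rational(-1, 3)), -1), -52), -3) = Add(Mul(Pow(Add(Mul(6, -1), Rational(-1, 3)), -1), -52), -3) = Add(Mul(Pow(Add(-6, Rational(-1, 3)), -1), -52), -3) = Add(Mul(Pow(Rational(-19, 3), -1), -52), -3) = Add(Mul(Rational(-3, 19), -52), -3) = Add(Rational(156, 19), -3) = Rational(99, 19)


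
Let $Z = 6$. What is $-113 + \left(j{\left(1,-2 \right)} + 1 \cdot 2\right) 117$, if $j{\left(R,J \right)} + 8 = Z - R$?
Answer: $-230$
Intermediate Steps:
$j{\left(R,J \right)} = -2 - R$ ($j{\left(R,J \right)} = -8 - \left(-6 + R\right) = -2 - R$)
$-113 + \left(j{\left(1,-2 \right)} + 1 \cdot 2\right) 117 = -113 + \left(\left(-2 - 1\right) + 1 \cdot 2\right) 117 = -113 + \left(\left(-2 - 1\right) + 2\right) 117 = -113 + \left(-3 + 2\right) 117 = -113 - 117 = -230$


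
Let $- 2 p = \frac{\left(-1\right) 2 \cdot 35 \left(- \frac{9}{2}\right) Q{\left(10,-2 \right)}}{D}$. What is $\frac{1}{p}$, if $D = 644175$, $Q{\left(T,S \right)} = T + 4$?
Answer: $- \frac{2045}{7} \approx -292.14$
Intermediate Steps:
$Q{\left(T,S \right)} = 4 + T$
$p = - \frac{7}{2045}$ ($p = - \frac{\left(-1\right) 2 \cdot 35 \left(- \frac{9}{2}\right) \left(4 + 10\right) \frac{1}{644175}}{2} = - \frac{\left(-2\right) 35 \left(\left(-9\right) \frac{1}{2}\right) 14 \cdot \frac{1}{644175}}{2} = - \frac{\left(-70\right) \left(- \frac{9}{2}\right) 14 \cdot \frac{1}{644175}}{2} = - \frac{315 \cdot 14 \cdot \frac{1}{644175}}{2} = - \frac{4410 \cdot \frac{1}{644175}}{2} = \left(- \frac{1}{2}\right) \frac{14}{2045} = - \frac{7}{2045} \approx -0.003423$)
$\frac{1}{p} = \frac{1}{- \frac{7}{2045}} = - \frac{2045}{7}$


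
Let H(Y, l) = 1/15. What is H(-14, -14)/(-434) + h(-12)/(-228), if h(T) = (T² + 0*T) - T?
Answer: -84649/123690 ≈ -0.68436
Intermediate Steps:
H(Y, l) = 1/15
h(T) = T² - T (h(T) = (T² + 0) - T = T² - T)
H(-14, -14)/(-434) + h(-12)/(-228) = (1/15)/(-434) - 12*(-1 - 12)/(-228) = (1/15)*(-1/434) - 12*(-13)*(-1/228) = -1/6510 + 156*(-1/228) = -1/6510 - 13/19 = -84649/123690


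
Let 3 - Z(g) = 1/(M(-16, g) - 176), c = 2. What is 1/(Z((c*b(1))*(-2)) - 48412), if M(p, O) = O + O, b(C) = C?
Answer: -184/8907255 ≈ -2.0657e-5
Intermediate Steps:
M(p, O) = 2*O
Z(g) = 3 - 1/(-176 + 2*g) (Z(g) = 3 - 1/(2*g - 176) = 3 - 1/(-176 + 2*g))
1/(Z((c*b(1))*(-2)) - 48412) = 1/((-529 + 6*((2*1)*(-2)))/(2*(-88 + (2*1)*(-2))) - 48412) = 1/((-529 + 6*(2*(-2)))/(2*(-88 + 2*(-2))) - 48412) = 1/((-529 + 6*(-4))/(2*(-88 - 4)) - 48412) = 1/((1/2)*(-529 - 24)/(-92) - 48412) = 1/((1/2)*(-1/92)*(-553) - 48412) = 1/(553/184 - 48412) = 1/(-8907255/184) = -184/8907255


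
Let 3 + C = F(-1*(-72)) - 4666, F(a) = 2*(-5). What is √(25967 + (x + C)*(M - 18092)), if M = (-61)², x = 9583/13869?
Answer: √1437445501079491/4623 ≈ 8201.1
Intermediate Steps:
F(a) = -10
x = 9583/13869 (x = 9583*(1/13869) = 9583/13869 ≈ 0.69097)
M = 3721
C = -4679 (C = -3 + (-10 - 4666) = -3 - 4676 = -4679)
√(25967 + (x + C)*(M - 18092)) = √(25967 + (9583/13869 - 4679)*(3721 - 18092)) = √(25967 - 64883468/13869*(-14371)) = √(25967 + 932440318628/13869) = √(932800454951/13869) = √1437445501079491/4623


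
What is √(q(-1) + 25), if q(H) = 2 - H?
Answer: 2*√7 ≈ 5.2915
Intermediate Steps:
√(q(-1) + 25) = √((2 - 1*(-1)) + 25) = √((2 + 1) + 25) = √(3 + 25) = √28 = 2*√7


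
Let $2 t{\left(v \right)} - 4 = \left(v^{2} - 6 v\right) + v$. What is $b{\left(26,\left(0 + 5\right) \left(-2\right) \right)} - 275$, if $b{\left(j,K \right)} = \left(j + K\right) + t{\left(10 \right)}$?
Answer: $-232$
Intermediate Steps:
$t{\left(v \right)} = 2 + \frac{v^{2}}{2} - \frac{5 v}{2}$ ($t{\left(v \right)} = 2 + \frac{\left(v^{2} - 6 v\right) + v}{2} = 2 + \frac{v^{2} - 5 v}{2} = 2 + \left(\frac{v^{2}}{2} - \frac{5 v}{2}\right) = 2 + \frac{v^{2}}{2} - \frac{5 v}{2}$)
$b{\left(j,K \right)} = 27 + K + j$ ($b{\left(j,K \right)} = \left(j + K\right) + \left(2 + \frac{10^{2}}{2} - 25\right) = \left(K + j\right) + \left(2 + \frac{1}{2} \cdot 100 - 25\right) = \left(K + j\right) + \left(2 + 50 - 25\right) = \left(K + j\right) + 27 = 27 + K + j$)
$b{\left(26,\left(0 + 5\right) \left(-2\right) \right)} - 275 = \left(27 + \left(0 + 5\right) \left(-2\right) + 26\right) - 275 = \left(27 + 5 \left(-2\right) + 26\right) - 275 = \left(27 - 10 + 26\right) - 275 = 43 - 275 = -232$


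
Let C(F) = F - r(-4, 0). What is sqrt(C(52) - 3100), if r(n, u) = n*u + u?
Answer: 2*I*sqrt(762) ≈ 55.209*I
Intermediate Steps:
r(n, u) = u + n*u
C(F) = F (C(F) = F - 0*(1 - 4) = F - 0*(-3) = F - 1*0 = F + 0 = F)
sqrt(C(52) - 3100) = sqrt(52 - 3100) = sqrt(-3048) = 2*I*sqrt(762)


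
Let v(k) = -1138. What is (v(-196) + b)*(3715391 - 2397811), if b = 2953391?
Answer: 3889829507740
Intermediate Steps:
(v(-196) + b)*(3715391 - 2397811) = (-1138 + 2953391)*(3715391 - 2397811) = 2952253*1317580 = 3889829507740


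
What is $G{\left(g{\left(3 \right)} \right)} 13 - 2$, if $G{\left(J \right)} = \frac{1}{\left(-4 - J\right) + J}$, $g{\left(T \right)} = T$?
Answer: $- \frac{21}{4} \approx -5.25$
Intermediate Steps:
$G{\left(J \right)} = - \frac{1}{4}$ ($G{\left(J \right)} = \frac{1}{-4} = - \frac{1}{4}$)
$G{\left(g{\left(3 \right)} \right)} 13 - 2 = \left(- \frac{1}{4}\right) 13 - 2 = - \frac{13}{4} - 2 = - \frac{21}{4}$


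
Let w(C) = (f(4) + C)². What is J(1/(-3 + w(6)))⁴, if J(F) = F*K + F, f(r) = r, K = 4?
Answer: 625/88529281 ≈ 7.0598e-6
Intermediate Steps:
w(C) = (4 + C)²
J(F) = 5*F (J(F) = F*4 + F = 4*F + F = 5*F)
J(1/(-3 + w(6)))⁴ = (5/(-3 + (4 + 6)²))⁴ = (5/(-3 + 10²))⁴ = (5/(-3 + 100))⁴ = (5/97)⁴ = 625/88529281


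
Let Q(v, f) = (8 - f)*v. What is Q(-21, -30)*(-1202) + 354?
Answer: 959550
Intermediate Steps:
Q(v, f) = v*(8 - f)
Q(-21, -30)*(-1202) + 354 = -21*(8 - 1*(-30))*(-1202) + 354 = -21*(8 + 30)*(-1202) + 354 = -21*38*(-1202) + 354 = -798*(-1202) + 354 = 959196 + 354 = 959550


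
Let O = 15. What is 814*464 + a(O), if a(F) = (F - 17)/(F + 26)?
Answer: 15485534/41 ≈ 3.7770e+5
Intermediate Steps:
a(F) = (-17 + F)/(26 + F)
814*464 + a(O) = 814*464 + (-17 + 15)/(26 + 15) = 377696 - 2/41 = 15485534/41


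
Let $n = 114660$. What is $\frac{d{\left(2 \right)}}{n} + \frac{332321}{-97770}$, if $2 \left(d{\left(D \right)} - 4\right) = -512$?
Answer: $- \frac{6052153}{1779414} \approx -3.4012$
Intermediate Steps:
$d{\left(D \right)} = -252$ ($d{\left(D \right)} = 4 + \frac{1}{2} \left(-512\right) = 4 - 256 = -252$)
$\frac{d{\left(2 \right)}}{n} + \frac{332321}{-97770} = - \frac{252}{114660} + \frac{332321}{-97770} = \left(-252\right) \frac{1}{114660} + 332321 \left(- \frac{1}{97770}\right) = - \frac{1}{455} - \frac{332321}{97770} = - \frac{6052153}{1779414}$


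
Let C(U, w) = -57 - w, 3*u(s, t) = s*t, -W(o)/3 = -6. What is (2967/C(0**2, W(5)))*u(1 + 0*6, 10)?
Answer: -1978/15 ≈ -131.87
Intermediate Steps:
W(o) = 18 (W(o) = -3*(-6) = 18)
u(s, t) = s*t/3 (u(s, t) = (s*t)/3 = s*t/3)
(2967/C(0**2, W(5)))*u(1 + 0*6, 10) = (2967/(-57 - 1*18))*((1/3)*(1 + 0*6)*10) = (2967/(-57 - 18))*((1/3)*(1 + 0)*10) = (2967/(-75))*((1/3)*1*10) = (2967*(-1/75))*(10/3) = -989/25*10/3 = -1978/15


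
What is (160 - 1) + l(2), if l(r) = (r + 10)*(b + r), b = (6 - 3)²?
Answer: 291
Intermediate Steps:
b = 9 (b = 3² = 9)
l(r) = (9 + r)*(10 + r) (l(r) = (r + 10)*(9 + r) = (10 + r)*(9 + r) = (9 + r)*(10 + r))
(160 - 1) + l(2) = (160 - 1) + (90 + 2² + 19*2) = 159 + (90 + 4 + 38) = 159 + 132 = 291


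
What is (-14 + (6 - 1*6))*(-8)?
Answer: 112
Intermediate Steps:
(-14 + (6 - 1*6))*(-8) = (-14 + (6 - 6))*(-8) = (-14 + 0)*(-8) = -14*(-8) = 112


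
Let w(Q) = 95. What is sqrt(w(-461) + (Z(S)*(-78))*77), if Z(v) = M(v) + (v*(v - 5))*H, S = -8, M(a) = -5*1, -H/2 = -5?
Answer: I*sqrt(6216115) ≈ 2493.2*I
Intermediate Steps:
H = 10 (H = -2*(-5) = 10)
M(a) = -5
Z(v) = -5 + 10*v*(-5 + v) (Z(v) = -5 + (v*(v - 5))*10 = -5 + (v*(-5 + v))*10 = -5 + 10*v*(-5 + v))
sqrt(w(-461) + (Z(S)*(-78))*77) = sqrt(95 + ((-5 - 50*(-8) + 10*(-8)**2)*(-78))*77) = sqrt(95 + ((-5 + 400 + 10*64)*(-78))*77) = sqrt(95 + ((-5 + 400 + 640)*(-78))*77) = sqrt(95 + (1035*(-78))*77) = sqrt(95 - 80730*77) = sqrt(95 - 6216210) = sqrt(-6216115) = I*sqrt(6216115)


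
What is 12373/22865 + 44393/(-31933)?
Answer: -619938936/730148045 ≈ -0.84906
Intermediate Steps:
12373/22865 + 44393/(-31933) = 12373*(1/22865) + 44393*(-1/31933) = 12373/22865 - 44393/31933 = -619938936/730148045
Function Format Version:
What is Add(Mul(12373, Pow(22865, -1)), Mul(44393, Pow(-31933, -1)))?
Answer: Rational(-619938936, 730148045) ≈ -0.84906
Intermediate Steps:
Add(Mul(12373, Pow(22865, -1)), Mul(44393, Pow(-31933, -1))) = Add(Mul(12373, Rational(1, 22865)), Mul(44393, Rational(-1, 31933))) = Add(Rational(12373, 22865), Rational(-44393, 31933)) = Rational(-619938936, 730148045)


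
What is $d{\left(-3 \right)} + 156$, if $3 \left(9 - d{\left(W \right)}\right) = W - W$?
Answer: $165$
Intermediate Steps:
$d{\left(W \right)} = 9$ ($d{\left(W \right)} = 9 - \frac{W - W}{3} = 9 - 0 = 9 + 0 = 9$)
$d{\left(-3 \right)} + 156 = 9 + 156 = 165$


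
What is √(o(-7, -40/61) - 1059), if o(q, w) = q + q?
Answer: I*√1073 ≈ 32.757*I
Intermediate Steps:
o(q, w) = 2*q
√(o(-7, -40/61) - 1059) = √(2*(-7) - 1059) = √(-14 - 1059) = √(-1073) = I*√1073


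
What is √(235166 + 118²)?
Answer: 19*√690 ≈ 499.09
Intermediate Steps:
√(235166 + 118²) = √(235166 + 13924) = √249090 = 19*√690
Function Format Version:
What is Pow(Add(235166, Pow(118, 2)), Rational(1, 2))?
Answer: Mul(19, Pow(690, Rational(1, 2))) ≈ 499.09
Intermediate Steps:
Pow(Add(235166, Pow(118, 2)), Rational(1, 2)) = Pow(Add(235166, 13924), Rational(1, 2)) = Pow(249090, Rational(1, 2)) = Mul(19, Pow(690, Rational(1, 2)))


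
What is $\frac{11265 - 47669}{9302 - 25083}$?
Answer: $\frac{36404}{15781} \approx 2.3068$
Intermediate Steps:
$\frac{11265 - 47669}{9302 - 25083} = - \frac{36404}{-15781} = \left(-36404\right) \left(- \frac{1}{15781}\right) = \frac{36404}{15781}$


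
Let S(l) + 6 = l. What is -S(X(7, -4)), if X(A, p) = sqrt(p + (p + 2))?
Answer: 6 - I*sqrt(6) ≈ 6.0 - 2.4495*I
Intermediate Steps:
X(A, p) = sqrt(2 + 2*p) (X(A, p) = sqrt(p + (2 + p)) = sqrt(2 + 2*p))
S(l) = -6 + l
-S(X(7, -4)) = -(-6 + sqrt(2 + 2*(-4))) = -(-6 + sqrt(2 - 8)) = -(-6 + sqrt(-6)) = -(-6 + I*sqrt(6)) = 6 - I*sqrt(6)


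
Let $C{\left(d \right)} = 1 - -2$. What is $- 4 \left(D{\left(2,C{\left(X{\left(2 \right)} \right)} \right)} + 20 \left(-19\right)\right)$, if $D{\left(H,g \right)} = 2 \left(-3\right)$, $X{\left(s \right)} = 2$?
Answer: $1544$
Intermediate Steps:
$C{\left(d \right)} = 3$ ($C{\left(d \right)} = 1 + 2 = 3$)
$D{\left(H,g \right)} = -6$
$- 4 \left(D{\left(2,C{\left(X{\left(2 \right)} \right)} \right)} + 20 \left(-19\right)\right) = - 4 \left(-6 + 20 \left(-19\right)\right) = - 4 \left(-6 - 380\right) = \left(-4\right) \left(-386\right) = 1544$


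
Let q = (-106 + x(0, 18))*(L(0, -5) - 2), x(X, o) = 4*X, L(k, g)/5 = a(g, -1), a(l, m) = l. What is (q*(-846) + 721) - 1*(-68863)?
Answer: -2351668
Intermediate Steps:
L(k, g) = 5*g
q = 2862 (q = (-106 + 4*0)*(5*(-5) - 2) = (-106 + 0)*(-25 - 2) = -106*(-27) = 2862)
(q*(-846) + 721) - 1*(-68863) = (2862*(-846) + 721) - 1*(-68863) = (-2421252 + 721) + 68863 = -2420531 + 68863 = -2351668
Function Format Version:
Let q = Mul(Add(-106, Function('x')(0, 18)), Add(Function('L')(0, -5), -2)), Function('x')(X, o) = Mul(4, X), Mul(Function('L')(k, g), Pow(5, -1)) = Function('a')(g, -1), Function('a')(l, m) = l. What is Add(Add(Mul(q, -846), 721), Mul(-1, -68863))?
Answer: -2351668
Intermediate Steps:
Function('L')(k, g) = Mul(5, g)
q = 2862 (q = Mul(Add(-106, Mul(4, 0)), Add(Mul(5, -5), -2)) = Mul(Add(-106, 0), Add(-25, -2)) = Mul(-106, -27) = 2862)
Add(Add(Mul(q, -846), 721), Mul(-1, -68863)) = Add(Add(Mul(2862, -846), 721), Mul(-1, -68863)) = Add(Add(-2421252, 721), 68863) = Add(-2420531, 68863) = -2351668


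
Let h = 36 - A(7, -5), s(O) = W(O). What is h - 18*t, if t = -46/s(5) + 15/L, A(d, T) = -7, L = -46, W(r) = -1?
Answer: -17920/23 ≈ -779.13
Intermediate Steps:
s(O) = -1
h = 43 (h = 36 - 1*(-7) = 36 + 7 = 43)
t = 2101/46 (t = -46/(-1) + 15/(-46) = -46*(-1) + 15*(-1/46) = 46 - 15/46 = 2101/46 ≈ 45.674)
h - 18*t = 43 - 18*2101/46 = 43 - 18909/23 = -17920/23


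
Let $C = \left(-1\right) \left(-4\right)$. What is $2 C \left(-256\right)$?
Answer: $-2048$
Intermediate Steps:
$C = 4$
$2 C \left(-256\right) = 2 \cdot 4 \left(-256\right) = 8 \left(-256\right) = -2048$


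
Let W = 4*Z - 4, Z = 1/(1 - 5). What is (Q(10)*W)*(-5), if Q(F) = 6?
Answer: 150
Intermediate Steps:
Z = -1/4 (Z = 1/(-4) = -1/4 ≈ -0.25000)
W = -5 (W = 4*(-1/4) - 4 = -1 - 4 = -5)
(Q(10)*W)*(-5) = (6*(-5))*(-5) = -30*(-5) = 150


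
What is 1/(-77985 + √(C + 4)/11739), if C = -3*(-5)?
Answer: -10746654376185/838077841526787206 - 11739*√19/838077841526787206 ≈ -1.2823e-5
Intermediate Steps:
C = 15
1/(-77985 + √(C + 4)/11739) = 1/(-77985 + √(15 + 4)/11739) = 1/(-77985 + √19/11739)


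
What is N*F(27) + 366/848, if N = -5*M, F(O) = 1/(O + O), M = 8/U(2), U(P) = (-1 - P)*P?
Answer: 19063/34344 ≈ 0.55506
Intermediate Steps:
U(P) = P*(-1 - P)
M = -4/3 (M = 8/((-1*2*(1 + 2))) = 8/((-1*2*3)) = 8/(-6) = 8*(-⅙) = -4/3 ≈ -1.3333)
F(O) = 1/(2*O)
N = 20/3 (N = -5*(-4/3) = 20/3 ≈ 6.6667)
N*F(27) + 366/848 = 20*((½)/27)/3 + 366/848 = 20*((½)*(1/27))/3 + 366*(1/848) = (20/3)*(1/54) + 183/424 = 10/81 + 183/424 = 19063/34344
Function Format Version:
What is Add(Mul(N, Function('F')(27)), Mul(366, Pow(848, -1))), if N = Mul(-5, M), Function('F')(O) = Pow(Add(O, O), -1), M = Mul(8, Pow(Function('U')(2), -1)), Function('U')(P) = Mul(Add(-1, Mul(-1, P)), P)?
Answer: Rational(19063, 34344) ≈ 0.55506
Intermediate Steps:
Function('U')(P) = Mul(P, Add(-1, Mul(-1, P)))
M = Rational(-4, 3) (M = Mul(8, Pow(Mul(-1, 2, Add(1, 2)), -1)) = Mul(8, Pow(Mul(-1, 2, 3), -1)) = Mul(8, Pow(-6, -1)) = Mul(8, Rational(-1, 6)) = Rational(-4, 3) ≈ -1.3333)
Function('F')(O) = Mul(Rational(1, 2), Pow(O, -1)) (Function('F')(O) = Pow(Mul(2, O), -1) = Mul(Rational(1, 2), Pow(O, -1)))
N = Rational(20, 3) (N = Mul(-5, Rational(-4, 3)) = Rational(20, 3) ≈ 6.6667)
Add(Mul(N, Function('F')(27)), Mul(366, Pow(848, -1))) = Add(Mul(Rational(20, 3), Mul(Rational(1, 2), Pow(27, -1))), Mul(366, Pow(848, -1))) = Add(Mul(Rational(20, 3), Mul(Rational(1, 2), Rational(1, 27))), Mul(366, Rational(1, 848))) = Add(Mul(Rational(20, 3), Rational(1, 54)), Rational(183, 424)) = Add(Rational(10, 81), Rational(183, 424)) = Rational(19063, 34344)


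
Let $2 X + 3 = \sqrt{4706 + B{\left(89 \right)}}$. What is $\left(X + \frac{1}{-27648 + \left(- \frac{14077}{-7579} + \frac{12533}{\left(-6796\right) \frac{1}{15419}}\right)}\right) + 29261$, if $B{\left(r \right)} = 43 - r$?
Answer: $\frac{169036846499460319}{5777161147746} + \sqrt{1165} \approx 29294.0$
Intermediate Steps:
$X = - \frac{3}{2} + \sqrt{1165}$ ($X = - \frac{3}{2} + \frac{\sqrt{4706 + \left(43 - 89\right)}}{2} = - \frac{3}{2} + \frac{\sqrt{4706 - 46}}{2} = - \frac{3}{2} + \frac{\sqrt{4660}}{2} = - \frac{3}{2} + \frac{2 \sqrt{1165}}{2} = - \frac{3}{2} + \sqrt{1165} \approx 32.632$)
$\left(X + \frac{1}{-27648 + \left(- \frac{14077}{-7579} + \frac{12533}{\left(-6796\right) \frac{1}{15419}}\right)}\right) + 29261 = \left(\left(- \frac{3}{2} + \sqrt{1165}\right) + \frac{1}{-27648 + \left(- \frac{14077}{-7579} + \frac{12533}{\left(-6796\right) \frac{1}{15419}}\right)}\right) + 29261 = \left(\left(- \frac{3}{2} + \sqrt{1165}\right) + \frac{1}{-27648 + \left(\left(-14077\right) \left(- \frac{1}{7579}\right) + \frac{12533}{\left(-6796\right) \frac{1}{15419}}\right)}\right) + 29261 = \left(\left(- \frac{3}{2} + \sqrt{1165}\right) + \frac{1}{-27648 + \left(\frac{14077}{7579} + \frac{12533}{- \frac{6796}{15419}}\right)}\right) + 29261 = \left(\left(- \frac{3}{2} + \sqrt{1165}\right) + \frac{1}{-27648 + \left(\frac{14077}{7579} + 12533 \left(- \frac{15419}{6796}\right)\right)}\right) + 29261 = \left(\left(- \frac{3}{2} + \sqrt{1165}\right) + \frac{1}{-27648 + \left(\frac{14077}{7579} - \frac{193246327}{6796}\right)}\right) + 29261 = \left(\left(- \frac{3}{2} + \sqrt{1165}\right) + \frac{1}{-27648 - \frac{1464518245041}{51506884}}\right) + 29261 = \left(\left(- \frac{3}{2} + \sqrt{1165}\right) + \frac{1}{- \frac{2888580573873}{51506884}}\right) + 29261 = \left(\left(- \frac{3}{2} + \sqrt{1165}\right) - \frac{51506884}{2888580573873}\right) + 29261 = \left(- \frac{8665844735387}{5777161147746} + \sqrt{1165}\right) + 29261 = \frac{169036846499460319}{5777161147746} + \sqrt{1165}$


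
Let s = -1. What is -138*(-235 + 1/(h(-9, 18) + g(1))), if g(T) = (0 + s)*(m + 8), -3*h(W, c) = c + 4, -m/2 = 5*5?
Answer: 1686153/52 ≈ 32426.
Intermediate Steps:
m = -50 (m = -10*5 = -2*25 = -50)
h(W, c) = -4/3 - c/3 (h(W, c) = -(c + 4)/3 = -(4 + c)/3 = -4/3 - c/3)
g(T) = 42 (g(T) = (0 - 1)*(-50 + 8) = -1*(-42) = 42)
-138*(-235 + 1/(h(-9, 18) + g(1))) = -138*(-235 + 1/((-4/3 - ⅓*18) + 42)) = -138*(-235 + 1/((-4/3 - 6) + 42)) = -138*(-235 + 1/(-22/3 + 42)) = -138*(-235 + 1/(104/3)) = -138*(-235 + 3/104) = -138*(-24437/104) = 1686153/52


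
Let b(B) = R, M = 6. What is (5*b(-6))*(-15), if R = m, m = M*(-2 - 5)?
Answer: 3150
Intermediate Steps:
m = -42 (m = 6*(-2 - 5) = 6*(-7) = -42)
R = -42
b(B) = -42
(5*b(-6))*(-15) = (5*(-42))*(-15) = -210*(-15) = 3150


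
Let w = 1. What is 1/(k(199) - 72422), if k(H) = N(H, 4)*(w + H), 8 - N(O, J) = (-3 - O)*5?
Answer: 1/131178 ≈ 7.6232e-6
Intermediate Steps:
N(O, J) = 23 + 5*O (N(O, J) = 8 - (-3 - O)*5 = 8 - (-15 - 5*O) = 8 + (15 + 5*O) = 23 + 5*O)
k(H) = (1 + H)*(23 + 5*H) (k(H) = (23 + 5*H)*(1 + H) = (1 + H)*(23 + 5*H))
1/(k(199) - 72422) = 1/((1 + 199)*(23 + 5*199) - 72422) = 1/(200*(23 + 995) - 72422) = 1/(200*1018 - 72422) = 1/(203600 - 72422) = 1/131178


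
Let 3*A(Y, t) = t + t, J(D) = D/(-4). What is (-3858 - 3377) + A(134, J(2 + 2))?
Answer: -21707/3 ≈ -7235.7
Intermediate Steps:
J(D) = -D/4 (J(D) = D*(-¼) = -D/4)
A(Y, t) = 2*t/3 (A(Y, t) = (t + t)/3 = (2*t)/3 = 2*t/3)
(-3858 - 3377) + A(134, J(2 + 2)) = (-3858 - 3377) + 2*(-(2 + 2)/4)/3 = -7235 + 2*(-¼*4)/3 = -7235 + (⅔)*(-1) = -7235 - ⅔ = -21707/3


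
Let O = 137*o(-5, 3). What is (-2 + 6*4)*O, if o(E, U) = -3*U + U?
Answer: -18084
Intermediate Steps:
o(E, U) = -2*U
O = -822 (O = 137*(-2*3) = 137*(-6) = -822)
(-2 + 6*4)*O = (-2 + 6*4)*(-822) = (-2 + 24)*(-822) = 22*(-822) = -18084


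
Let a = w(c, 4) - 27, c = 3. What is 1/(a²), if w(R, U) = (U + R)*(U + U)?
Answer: 1/841 ≈ 0.0011891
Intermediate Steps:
w(R, U) = 2*U*(R + U) (w(R, U) = (R + U)*(2*U) = 2*U*(R + U))
a = 29 (a = 2*4*(3 + 4) - 27 = 2*4*7 - 27 = 56 - 27 = 29)
1/(a²) = 1/(29²) = 1/841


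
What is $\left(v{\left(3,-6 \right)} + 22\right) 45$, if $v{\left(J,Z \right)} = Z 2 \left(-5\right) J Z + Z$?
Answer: $-47880$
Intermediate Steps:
$v{\left(J,Z \right)} = Z - 10 J Z^{2}$ ($v{\left(J,Z \right)} = 2 Z \left(-5\right) J Z + Z = - 10 Z J Z + Z = - 10 J Z Z + Z = - 10 J Z^{2} + Z = Z - 10 J Z^{2}$)
$\left(v{\left(3,-6 \right)} + 22\right) 45 = \left(- 6 \left(1 - 30 \left(-6\right)\right) + 22\right) 45 = \left(- 6 \left(1 + 180\right) + 22\right) 45 = \left(\left(-6\right) 181 + 22\right) 45 = \left(-1086 + 22\right) 45 = \left(-1064\right) 45 = -47880$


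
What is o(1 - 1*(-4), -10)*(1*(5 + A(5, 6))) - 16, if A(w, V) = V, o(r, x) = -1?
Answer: -27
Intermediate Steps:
o(1 - 1*(-4), -10)*(1*(5 + A(5, 6))) - 16 = -(5 + 6) - 16 = -11 - 16 = -27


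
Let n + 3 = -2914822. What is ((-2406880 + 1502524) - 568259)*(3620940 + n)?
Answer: -1039835540725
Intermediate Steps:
n = -2914825 (n = -3 - 2914822 = -2914825)
((-2406880 + 1502524) - 568259)*(3620940 + n) = ((-2406880 + 1502524) - 568259)*(3620940 - 2914825) = (-904356 - 568259)*706115 = -1472615*706115 = -1039835540725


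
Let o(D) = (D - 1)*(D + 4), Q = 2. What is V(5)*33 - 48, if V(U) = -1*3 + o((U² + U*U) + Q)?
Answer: 94101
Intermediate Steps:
o(D) = (-1 + D)*(4 + D)
V(U) = -1 + (2 + 2*U²)² + 6*U² (V(U) = -1*3 + (-4 + ((U² + U*U) + 2)² + 3*((U² + U*U) + 2)) = -3 + (-4 + ((U² + U²) + 2)² + 3*((U² + U²) + 2)) = -3 + (-4 + (2*U² + 2)² + 3*(2*U² + 2)) = -3 + (-4 + (2 + 2*U²)² + 3*(2 + 2*U²)) = -3 + (-4 + (2 + 2*U²)² + (6 + 6*U²)) = -3 + (2 + (2 + 2*U²)² + 6*U²) = -1 + (2 + 2*U²)² + 6*U²)
V(5)*33 - 48 = (3 + 4*5⁴ + 14*5²)*33 - 48 = (3 + 4*625 + 14*25)*33 - 48 = (3 + 2500 + 350)*33 - 48 = 2853*33 - 48 = 94149 - 48 = 94101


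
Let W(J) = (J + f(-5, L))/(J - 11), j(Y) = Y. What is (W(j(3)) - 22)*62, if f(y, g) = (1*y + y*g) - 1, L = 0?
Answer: -5363/4 ≈ -1340.8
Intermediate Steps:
f(y, g) = -1 + y + g*y (f(y, g) = (y + g*y) - 1 = -1 + y + g*y)
W(J) = (-6 + J)/(-11 + J) (W(J) = (J + (-1 - 5 + 0*(-5)))/(J - 11) = (J + (-1 - 5 + 0))/(-11 + J) = (J - 6)/(-11 + J) = (-6 + J)/(-11 + J))
(W(j(3)) - 22)*62 = ((-6 + 3)/(-11 + 3) - 22)*62 = (-3/(-8) - 22)*62 = (-⅛*(-3) - 22)*62 = (3/8 - 22)*62 = -173/8*62 = -5363/4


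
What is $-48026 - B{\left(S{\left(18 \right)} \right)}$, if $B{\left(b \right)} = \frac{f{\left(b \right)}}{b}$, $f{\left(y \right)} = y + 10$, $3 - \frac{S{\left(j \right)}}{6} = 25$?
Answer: $- \frac{3169777}{66} \approx -48027.0$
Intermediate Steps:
$S{\left(j \right)} = -132$ ($S{\left(j \right)} = 18 - 150 = -132$)
$f{\left(y \right)} = 10 + y$
$B{\left(b \right)} = \frac{10 + b}{b}$
$-48026 - B{\left(S{\left(18 \right)} \right)} = -48026 - \frac{10 - 132}{-132} = -48026 - \left(- \frac{1}{132}\right) \left(-122\right) = -48026 - \frac{61}{66} = - \frac{3169777}{66}$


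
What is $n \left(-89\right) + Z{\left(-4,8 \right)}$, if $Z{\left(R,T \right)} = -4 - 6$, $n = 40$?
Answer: $-3570$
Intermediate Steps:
$Z{\left(R,T \right)} = -10$
$n \left(-89\right) + Z{\left(-4,8 \right)} = 40 \left(-89\right) - 10 = -3560 - 10 = -3570$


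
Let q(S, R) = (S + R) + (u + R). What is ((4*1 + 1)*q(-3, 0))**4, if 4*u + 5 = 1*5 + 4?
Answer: 10000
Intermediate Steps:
u = 1 (u = -5/4 + (1*5 + 4)/4 = -5/4 + (5 + 4)/4 = -5/4 + (1/4)*9 = -5/4 + 9/4 = 1)
q(S, R) = 1 + S + 2*R (q(S, R) = (S + R) + (1 + R) = (R + S) + (1 + R) = 1 + S + 2*R)
((4*1 + 1)*q(-3, 0))**4 = ((4*1 + 1)*(1 - 3 + 2*0))**4 = ((4 + 1)*(1 - 3 + 0))**4 = (5*(-2))**4 = (-10)**4 = 10000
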